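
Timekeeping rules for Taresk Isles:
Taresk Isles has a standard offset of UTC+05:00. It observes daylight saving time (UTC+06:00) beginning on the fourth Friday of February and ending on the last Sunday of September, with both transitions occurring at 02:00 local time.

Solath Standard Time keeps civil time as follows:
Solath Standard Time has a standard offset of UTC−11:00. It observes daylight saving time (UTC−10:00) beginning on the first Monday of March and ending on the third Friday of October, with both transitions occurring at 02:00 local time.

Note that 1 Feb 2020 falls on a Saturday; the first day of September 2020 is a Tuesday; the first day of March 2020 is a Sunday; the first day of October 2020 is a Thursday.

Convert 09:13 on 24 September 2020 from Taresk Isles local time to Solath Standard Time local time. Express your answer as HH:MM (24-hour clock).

17:13

1 February 2020 is a Saturday, so the first Friday is February 7 and the fourth is February 28.
1 September 2020 is a Tuesday, so Sundays fall on 6, 13, 20, 27; the last is September 27.
24 September 2020 falls between 28 February and 27 September, so daylight saving is in effect and Taresk Isles is at UTC+06:00.
09:13 Taresk Isles − 6h = 03:13 UTC.
1 March 2020 is a Sunday, so the first Monday is March 2.
1 October 2020 is a Thursday, so the first Friday is October 2 and the third is October 16.
At the standard offset (UTC−11:00), 03:13 UTC − 11h = 16:13 Solath Standard Time standard time (rolling into the previous day, 23 September 2020).
Daylight saving runs 2 March – 16 October; the standard-time date in Solath Standard Time, 23 September 2020, is inside that window, so Solath Standard Time is at UTC−10:00.
03:13 UTC − 10h = 17:13 Solath Standard Time (rolling into the previous day, 23 September 2020).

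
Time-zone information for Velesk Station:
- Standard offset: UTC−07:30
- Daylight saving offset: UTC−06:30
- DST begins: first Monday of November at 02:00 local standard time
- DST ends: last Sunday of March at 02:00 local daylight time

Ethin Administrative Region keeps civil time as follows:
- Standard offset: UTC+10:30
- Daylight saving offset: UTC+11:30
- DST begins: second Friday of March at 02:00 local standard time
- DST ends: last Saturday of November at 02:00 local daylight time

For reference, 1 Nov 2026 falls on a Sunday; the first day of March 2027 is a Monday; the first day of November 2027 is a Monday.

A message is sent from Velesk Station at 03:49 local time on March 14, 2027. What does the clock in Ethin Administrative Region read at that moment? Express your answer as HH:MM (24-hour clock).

1 November 2026 is a Sunday, so the first Monday is November 2.
1 March 2027 is a Monday, so Sundays fall on 7, 14, 21, 28; the last is March 28.
March 14, 2027 falls between 2 November 2026 and 28 March 2027, so daylight saving is in effect and Velesk Station is at UTC−06:30.
03:49 Velesk Station + 6h30m = 10:19 UTC.
1 March 2027 is a Monday, so the first Friday is March 5 and the second is March 12.
1 November 2027 is a Monday, so Saturdays fall on 6, 13, 20, 27; the last is November 27.
At the standard offset (UTC+10:30), 10:19 UTC + 10h30m = 20:49 Ethin Administrative Region standard time.
The standard-time date in Ethin Administrative Region, March 14, 2027, falls between 12 March and 27 November, so daylight saving is in effect and Ethin Administrative Region is at UTC+11:30.
10:19 UTC + 11h30m = 21:49 Ethin Administrative Region.

21:49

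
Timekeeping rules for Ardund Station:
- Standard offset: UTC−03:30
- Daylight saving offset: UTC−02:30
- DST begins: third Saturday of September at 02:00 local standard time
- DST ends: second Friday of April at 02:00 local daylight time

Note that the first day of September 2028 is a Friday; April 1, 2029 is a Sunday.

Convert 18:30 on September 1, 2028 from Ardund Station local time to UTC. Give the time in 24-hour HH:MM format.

1 September 2028 is a Friday, so the first Saturday is September 2 and the third is September 16.
1 April 2029 is a Sunday, so the first Friday is April 6 and the second is April 13.
Daylight saving runs 16 September 2028 – 13 April 2029; September 1, 2028 is outside that window, so Ardund Station is on standard time at UTC−03:30.
18:30 local + 3h30m = 22:00 UTC.

22:00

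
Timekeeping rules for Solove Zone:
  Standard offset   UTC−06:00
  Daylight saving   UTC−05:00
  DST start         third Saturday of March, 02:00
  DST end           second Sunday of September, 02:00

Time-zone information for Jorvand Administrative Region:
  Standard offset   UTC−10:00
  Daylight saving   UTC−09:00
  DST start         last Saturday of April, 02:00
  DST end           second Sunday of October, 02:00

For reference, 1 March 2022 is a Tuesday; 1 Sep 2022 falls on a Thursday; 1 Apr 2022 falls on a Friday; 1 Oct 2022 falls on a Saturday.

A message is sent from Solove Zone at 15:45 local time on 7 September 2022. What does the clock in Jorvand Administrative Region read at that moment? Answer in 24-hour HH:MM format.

1 March 2022 is a Tuesday, so the first Saturday is March 5 and the third is March 19.
1 September 2022 is a Thursday, so the first Sunday is September 4 and the second is September 11.
7 September 2022 falls between 19 March and 11 September, so daylight saving is in effect and Solove Zone is at UTC−05:00.
15:45 Solove Zone + 5h = 20:45 UTC.
1 April 2022 is a Friday, so Saturdays fall on 2, 9, 16, 23, 30; the last is April 30.
1 October 2022 is a Saturday, so the first Sunday is October 2 and the second is October 9.
At the standard offset (UTC−10:00), 20:45 UTC − 10h = 10:45 Jorvand Administrative Region standard time.
The standard-time date in Jorvand Administrative Region, 7 September 2022, falls between 30 April and 9 October, so daylight saving is in effect and Jorvand Administrative Region is at UTC−09:00.
20:45 UTC − 9h = 11:45 Jorvand Administrative Region.

11:45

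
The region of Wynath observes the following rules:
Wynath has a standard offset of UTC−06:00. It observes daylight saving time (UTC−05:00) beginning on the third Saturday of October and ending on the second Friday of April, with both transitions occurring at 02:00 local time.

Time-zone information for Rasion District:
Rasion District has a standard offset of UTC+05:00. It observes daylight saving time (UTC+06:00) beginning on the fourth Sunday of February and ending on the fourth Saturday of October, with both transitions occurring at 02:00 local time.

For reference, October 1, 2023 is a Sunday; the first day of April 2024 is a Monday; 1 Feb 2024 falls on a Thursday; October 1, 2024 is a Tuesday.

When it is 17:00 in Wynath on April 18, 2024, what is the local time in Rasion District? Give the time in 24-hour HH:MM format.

05:00

1 October 2023 is a Sunday, so the first Saturday is October 7 and the third is October 21.
1 April 2024 is a Monday, so the first Friday is April 5 and the second is April 12.
Daylight saving runs 21 October 2023 – 12 April 2024; April 18, 2024 is outside that window, so Wynath is on standard time at UTC−06:00.
17:00 Wynath + 6h = 23:00 UTC.
1 February 2024 is a Thursday, so the first Sunday is February 4 and the fourth is February 25.
1 October 2024 is a Tuesday, so the first Saturday is October 5 and the fourth is October 26.
At the standard offset (UTC+05:00), 23:00 UTC + 5h = 04:00 Rasion District standard time (rolling into the next day, 19 April 2024).
The standard-time date in Rasion District, April 19, 2024, lies within the daylight-saving period (25 February – 26 October), so Rasion District is on daylight time, UTC+06:00.
23:00 UTC + 6h = 05:00 Rasion District (rolling into the next day, 19 April 2024).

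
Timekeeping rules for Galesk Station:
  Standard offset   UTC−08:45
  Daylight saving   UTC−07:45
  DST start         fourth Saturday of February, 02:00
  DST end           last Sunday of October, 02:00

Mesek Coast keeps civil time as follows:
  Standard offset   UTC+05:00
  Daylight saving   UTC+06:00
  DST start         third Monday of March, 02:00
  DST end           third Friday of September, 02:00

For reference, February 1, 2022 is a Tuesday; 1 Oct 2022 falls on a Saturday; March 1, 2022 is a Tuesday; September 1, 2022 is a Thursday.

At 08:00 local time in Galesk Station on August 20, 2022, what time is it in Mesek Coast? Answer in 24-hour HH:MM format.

21:45

1 February 2022 is a Tuesday, so the first Saturday is February 5 and the fourth is February 26.
1 October 2022 is a Saturday, so Sundays fall on 2, 9, 16, 23, 30; the last is October 30.
August 20, 2022 lies within the daylight-saving period (26 February – 30 October), so Galesk Station is on daylight time, UTC−07:45.
08:00 Galesk Station + 7h45m = 15:45 UTC.
1 March 2022 is a Tuesday, so the first Monday is March 7 and the third is March 21.
1 September 2022 is a Thursday, so the first Friday is September 2 and the third is September 16.
At the standard offset (UTC+05:00), 15:45 UTC + 5h = 20:45 Mesek Coast standard time.
The standard-time date in Mesek Coast, August 20, 2022, falls between 21 March and 16 September, so daylight saving is in effect and Mesek Coast is at UTC+06:00.
15:45 UTC + 6h = 21:45 Mesek Coast.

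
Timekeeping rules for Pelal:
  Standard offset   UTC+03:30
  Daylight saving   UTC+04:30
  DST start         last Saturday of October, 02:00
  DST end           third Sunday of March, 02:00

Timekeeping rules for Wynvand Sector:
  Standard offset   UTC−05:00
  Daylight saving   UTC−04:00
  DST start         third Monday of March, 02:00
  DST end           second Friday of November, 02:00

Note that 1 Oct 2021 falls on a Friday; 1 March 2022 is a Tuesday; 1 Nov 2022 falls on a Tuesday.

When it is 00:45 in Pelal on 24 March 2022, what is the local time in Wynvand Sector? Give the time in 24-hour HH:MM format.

1 October 2021 is a Friday, so Saturdays fall on 2, 9, 16, 23, 30; the last is October 30.
1 March 2022 is a Tuesday, so the first Sunday is March 6 and the third is March 20.
24 March 2022 is outside the daylight-saving period (30 October 2021 – 20 March 2022), so Pelal is on standard time, UTC+03:30.
00:45 Pelal − 3h30m = 21:15 UTC (rolling into the previous day, 23 March 2022).
1 March 2022 is a Tuesday, so the first Monday is March 7 and the third is March 21.
1 November 2022 is a Tuesday, so the first Friday is November 4 and the second is November 11.
At the standard offset (UTC−05:00), 21:15 UTC − 5h = 16:15 Wynvand Sector standard time.
Daylight saving runs 21 March – 11 November; the standard-time date in Wynvand Sector, 23 March 2022, is inside that window, so Wynvand Sector is at UTC−04:00.
21:15 UTC − 4h = 17:15 Wynvand Sector.

17:15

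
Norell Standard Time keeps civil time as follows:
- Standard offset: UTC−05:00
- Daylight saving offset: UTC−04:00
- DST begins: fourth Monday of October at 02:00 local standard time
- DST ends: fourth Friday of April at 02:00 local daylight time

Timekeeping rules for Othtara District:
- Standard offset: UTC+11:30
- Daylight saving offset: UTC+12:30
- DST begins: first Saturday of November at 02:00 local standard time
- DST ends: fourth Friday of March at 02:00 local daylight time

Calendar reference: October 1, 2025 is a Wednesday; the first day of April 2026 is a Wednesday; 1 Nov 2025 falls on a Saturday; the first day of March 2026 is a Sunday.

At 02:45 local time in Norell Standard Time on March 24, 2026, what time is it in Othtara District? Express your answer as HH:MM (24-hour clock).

1 October 2025 is a Wednesday, so the first Monday is October 6 and the fourth is October 27.
1 April 2026 is a Wednesday, so the first Friday is April 3 and the fourth is April 24.
Daylight saving runs 27 October 2025 – 24 April 2026; March 24, 2026 is inside that window, so Norell Standard Time is at UTC−04:00.
02:45 Norell Standard Time + 4h = 06:45 UTC.
1 November 2025 is a Saturday, so the first Saturday is November 1.
1 March 2026 is a Sunday, so the first Friday is March 6 and the fourth is March 27.
At the standard offset (UTC+11:30), 06:45 UTC + 11h30m = 18:15 Othtara District standard time.
The standard-time date in Othtara District, March 24, 2026, lies within the daylight-saving period (1 November 2025 – 27 March 2026), so Othtara District is on daylight time, UTC+12:30.
06:45 UTC + 12h30m = 19:15 Othtara District.

19:15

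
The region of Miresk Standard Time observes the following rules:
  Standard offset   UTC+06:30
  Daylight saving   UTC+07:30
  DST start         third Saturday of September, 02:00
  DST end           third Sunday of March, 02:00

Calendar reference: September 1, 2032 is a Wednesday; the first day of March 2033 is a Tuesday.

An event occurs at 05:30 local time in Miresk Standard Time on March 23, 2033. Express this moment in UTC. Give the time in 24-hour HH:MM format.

1 September 2032 is a Wednesday, so the first Saturday is September 4 and the third is September 18.
1 March 2033 is a Tuesday, so the first Sunday is March 6 and the third is March 20.
March 23, 2033 does not fall between 18 September 2032 and 20 March 2033, so daylight saving is not in effect and Miresk Standard Time is at UTC+06:30.
05:30 local − 6h30m = 23:00 UTC (rolling into the previous day, 22 March 2033).

23:00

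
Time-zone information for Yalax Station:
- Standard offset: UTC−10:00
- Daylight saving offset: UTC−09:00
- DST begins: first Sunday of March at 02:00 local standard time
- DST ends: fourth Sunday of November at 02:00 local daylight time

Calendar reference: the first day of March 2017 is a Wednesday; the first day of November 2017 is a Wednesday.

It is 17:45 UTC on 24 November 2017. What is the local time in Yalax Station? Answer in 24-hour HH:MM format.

08:45

1 March 2017 is a Wednesday, so the first Sunday is March 5.
1 November 2017 is a Wednesday, so the first Sunday is November 5 and the fourth is November 26.
At the standard offset (UTC−10:00), 17:45 UTC − 10h = 07:45 Yalax Station standard time.
The standard-time date in Yalax Station, 24 November 2017, lies within the daylight-saving period (5 March – 26 November), so Yalax Station is on daylight time, UTC−09:00.
17:45 UTC − 9h = 08:45 local.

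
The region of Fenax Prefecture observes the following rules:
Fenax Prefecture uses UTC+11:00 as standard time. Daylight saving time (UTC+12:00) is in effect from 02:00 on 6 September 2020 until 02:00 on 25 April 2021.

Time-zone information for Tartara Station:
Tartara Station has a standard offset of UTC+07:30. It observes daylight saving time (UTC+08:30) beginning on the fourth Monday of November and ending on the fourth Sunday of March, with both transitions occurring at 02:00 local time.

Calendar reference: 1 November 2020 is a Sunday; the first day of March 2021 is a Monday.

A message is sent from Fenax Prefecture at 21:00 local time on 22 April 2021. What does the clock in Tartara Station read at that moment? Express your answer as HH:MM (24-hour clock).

22 April 2021 falls between 6 September 2020 and 25 April 2021, so daylight saving is in effect and Fenax Prefecture is at UTC+12:00.
21:00 Fenax Prefecture − 12h = 09:00 UTC.
1 November 2020 is a Sunday, so the first Monday is November 2 and the fourth is November 23.
1 March 2021 is a Monday, so the first Sunday is March 7 and the fourth is March 28.
At the standard offset (UTC+07:30), 09:00 UTC + 7h30m = 16:30 Tartara Station standard time.
The standard-time date in Tartara Station, 22 April 2021, does not fall between 23 November 2020 and 28 March 2021, so daylight saving is not in effect and Tartara Station is at UTC+07:30.
09:00 UTC + 7h30m = 16:30 Tartara Station.

16:30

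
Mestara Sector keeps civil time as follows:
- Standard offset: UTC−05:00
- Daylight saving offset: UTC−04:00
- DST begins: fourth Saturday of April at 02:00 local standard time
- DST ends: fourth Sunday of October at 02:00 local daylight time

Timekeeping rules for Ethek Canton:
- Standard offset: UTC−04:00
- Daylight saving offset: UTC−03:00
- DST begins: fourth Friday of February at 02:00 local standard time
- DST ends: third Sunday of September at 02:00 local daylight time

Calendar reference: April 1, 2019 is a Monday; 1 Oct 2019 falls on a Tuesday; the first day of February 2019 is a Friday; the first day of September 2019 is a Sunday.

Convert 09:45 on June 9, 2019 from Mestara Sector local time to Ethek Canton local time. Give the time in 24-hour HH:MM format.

1 April 2019 is a Monday, so the first Saturday is April 6 and the fourth is April 27.
1 October 2019 is a Tuesday, so the first Sunday is October 6 and the fourth is October 27.
June 9, 2019 lies within the daylight-saving period (27 April – 27 October), so Mestara Sector is on daylight time, UTC−04:00.
09:45 Mestara Sector + 4h = 13:45 UTC.
1 February 2019 is a Friday, so the first Friday is February 1 and the fourth is February 22.
1 September 2019 is a Sunday, so the first Sunday is September 1 and the third is September 15.
At the standard offset (UTC−04:00), 13:45 UTC − 4h = 09:45 Ethek Canton standard time.
The standard-time date in Ethek Canton, June 9, 2019, lies within the daylight-saving period (22 February – 15 September), so Ethek Canton is on daylight time, UTC−03:00.
13:45 UTC − 3h = 10:45 Ethek Canton.

10:45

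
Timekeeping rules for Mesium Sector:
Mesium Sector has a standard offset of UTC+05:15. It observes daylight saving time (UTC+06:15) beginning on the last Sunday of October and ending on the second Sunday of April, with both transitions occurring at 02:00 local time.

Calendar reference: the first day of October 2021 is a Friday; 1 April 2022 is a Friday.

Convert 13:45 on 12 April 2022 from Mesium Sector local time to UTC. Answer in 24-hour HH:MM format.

1 October 2021 is a Friday, so Sundays fall on 3, 10, 17, 24, 31; the last is October 31.
1 April 2022 is a Friday, so the first Sunday is April 3 and the second is April 10.
Daylight saving runs 31 October 2021 – 10 April 2022; 12 April 2022 is outside that window, so Mesium Sector is on standard time at UTC+05:15.
13:45 local − 5h15m = 08:30 UTC.

08:30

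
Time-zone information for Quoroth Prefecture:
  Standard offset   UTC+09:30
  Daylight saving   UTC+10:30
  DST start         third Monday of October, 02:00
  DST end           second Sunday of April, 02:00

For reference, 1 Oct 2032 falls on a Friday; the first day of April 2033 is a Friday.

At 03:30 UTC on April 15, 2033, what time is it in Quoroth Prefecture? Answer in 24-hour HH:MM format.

1 October 2032 is a Friday, so the first Monday is October 4 and the third is October 18.
1 April 2033 is a Friday, so the first Sunday is April 3 and the second is April 10.
At the standard offset (UTC+09:30), 03:30 UTC + 9h30m = 13:00 Quoroth Prefecture standard time.
The standard-time date in Quoroth Prefecture, April 15, 2033, does not fall between 18 October 2032 and 10 April 2033, so daylight saving is not in effect and Quoroth Prefecture is at UTC+09:30.
03:30 UTC + 9h30m = 13:00 local.

13:00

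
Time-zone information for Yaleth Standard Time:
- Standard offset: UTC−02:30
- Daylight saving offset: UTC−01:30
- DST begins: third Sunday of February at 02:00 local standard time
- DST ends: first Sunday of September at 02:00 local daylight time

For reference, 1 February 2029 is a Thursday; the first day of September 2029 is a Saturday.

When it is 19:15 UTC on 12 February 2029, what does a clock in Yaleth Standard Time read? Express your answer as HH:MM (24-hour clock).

1 February 2029 is a Thursday, so the first Sunday is February 4 and the third is February 18.
1 September 2029 is a Saturday, so the first Sunday is September 2.
At the standard offset (UTC−02:30), 19:15 UTC − 2h30m = 16:45 Yaleth Standard Time standard time.
The standard-time date in Yaleth Standard Time, 12 February 2029, does not fall between 18 February and 2 September, so daylight saving is not in effect and Yaleth Standard Time is at UTC−02:30.
19:15 UTC − 2h30m = 16:45 local.

16:45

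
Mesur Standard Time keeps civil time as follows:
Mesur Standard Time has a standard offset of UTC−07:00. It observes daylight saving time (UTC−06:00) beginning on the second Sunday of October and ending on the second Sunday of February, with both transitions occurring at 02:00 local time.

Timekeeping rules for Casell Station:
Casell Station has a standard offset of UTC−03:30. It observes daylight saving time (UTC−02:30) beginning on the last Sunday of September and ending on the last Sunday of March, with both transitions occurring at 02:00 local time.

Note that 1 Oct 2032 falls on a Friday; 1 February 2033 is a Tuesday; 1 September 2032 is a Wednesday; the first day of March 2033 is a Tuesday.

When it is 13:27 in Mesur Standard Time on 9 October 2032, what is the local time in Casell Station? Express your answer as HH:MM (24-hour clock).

1 October 2032 is a Friday, so the first Sunday is October 3 and the second is October 10.
1 February 2033 is a Tuesday, so the first Sunday is February 6 and the second is February 13.
Daylight saving runs 10 October 2032 – 13 February 2033; 9 October 2032 is outside that window, so Mesur Standard Time is on standard time at UTC−07:00.
13:27 Mesur Standard Time + 7h = 20:27 UTC.
1 September 2032 is a Wednesday, so Sundays fall on 5, 12, 19, 26; the last is September 26.
1 March 2033 is a Tuesday, so Sundays fall on 6, 13, 20, 27; the last is March 27.
At the standard offset (UTC−03:30), 20:27 UTC − 3h30m = 16:57 Casell Station standard time.
Daylight saving runs 26 September 2032 – 27 March 2033; the standard-time date in Casell Station, 9 October 2032, is inside that window, so Casell Station is at UTC−02:30.
20:27 UTC − 2h30m = 17:57 Casell Station.

17:57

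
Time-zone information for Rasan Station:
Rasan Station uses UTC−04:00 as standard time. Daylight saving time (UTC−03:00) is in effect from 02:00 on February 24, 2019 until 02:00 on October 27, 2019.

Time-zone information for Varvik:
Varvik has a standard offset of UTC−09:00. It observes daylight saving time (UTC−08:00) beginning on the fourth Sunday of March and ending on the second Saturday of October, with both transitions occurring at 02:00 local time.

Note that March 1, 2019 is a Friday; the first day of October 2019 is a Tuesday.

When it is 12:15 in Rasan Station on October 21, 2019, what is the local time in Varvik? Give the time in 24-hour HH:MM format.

October 21, 2019 falls between 24 February and 27 October, so daylight saving is in effect and Rasan Station is at UTC−03:00.
12:15 Rasan Station + 3h = 15:15 UTC.
1 March 2019 is a Friday, so the first Sunday is March 3 and the fourth is March 24.
1 October 2019 is a Tuesday, so the first Saturday is October 5 and the second is October 12.
At the standard offset (UTC−09:00), 15:15 UTC − 9h = 06:15 Varvik standard time.
The standard-time date in Varvik, October 21, 2019, is outside the daylight-saving period (24 March – 12 October), so Varvik is on standard time, UTC−09:00.
15:15 UTC − 9h = 06:15 Varvik.

06:15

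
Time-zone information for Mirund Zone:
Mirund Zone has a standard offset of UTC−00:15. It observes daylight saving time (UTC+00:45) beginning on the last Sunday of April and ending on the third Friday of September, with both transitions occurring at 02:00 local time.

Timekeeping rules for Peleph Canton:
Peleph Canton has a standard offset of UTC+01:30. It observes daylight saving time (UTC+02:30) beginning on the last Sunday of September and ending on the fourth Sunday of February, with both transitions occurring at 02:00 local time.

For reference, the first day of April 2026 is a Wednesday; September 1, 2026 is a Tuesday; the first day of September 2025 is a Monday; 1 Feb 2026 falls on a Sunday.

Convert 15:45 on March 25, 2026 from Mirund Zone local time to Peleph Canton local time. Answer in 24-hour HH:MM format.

17:30

1 April 2026 is a Wednesday, so Sundays fall on 5, 12, 19, 26; the last is April 26.
1 September 2026 is a Tuesday, so the first Friday is September 4 and the third is September 18.
March 25, 2026 is outside the daylight-saving period (26 April – 18 September), so Mirund Zone is on standard time, UTC−00:15.
15:45 Mirund Zone + 0h15m = 16:00 UTC.
1 September 2025 is a Monday, so Sundays fall on 7, 14, 21, 28; the last is September 28.
1 February 2026 is a Sunday, so the first Sunday is February 1 and the fourth is February 22.
At the standard offset (UTC+01:30), 16:00 UTC + 1h30m = 17:30 Peleph Canton standard time.
Daylight saving runs 28 September 2025 – 22 February 2026; the standard-time date in Peleph Canton, March 25, 2026, is outside that window, so Peleph Canton is on standard time at UTC+01:30.
16:00 UTC + 1h30m = 17:30 Peleph Canton.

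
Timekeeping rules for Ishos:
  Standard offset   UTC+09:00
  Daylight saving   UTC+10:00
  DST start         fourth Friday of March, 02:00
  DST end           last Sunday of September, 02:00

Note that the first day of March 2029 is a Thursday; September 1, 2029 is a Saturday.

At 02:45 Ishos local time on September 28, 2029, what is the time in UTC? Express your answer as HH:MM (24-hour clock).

16:45

1 March 2029 is a Thursday, so the first Friday is March 2 and the fourth is March 23.
1 September 2029 is a Saturday, so Sundays fall on 2, 9, 16, 23, 30; the last is September 30.
September 28, 2029 falls between 23 March and 30 September, so daylight saving is in effect and Ishos is at UTC+10:00.
02:45 local − 10h = 16:45 UTC (rolling into the previous day, 27 September 2029).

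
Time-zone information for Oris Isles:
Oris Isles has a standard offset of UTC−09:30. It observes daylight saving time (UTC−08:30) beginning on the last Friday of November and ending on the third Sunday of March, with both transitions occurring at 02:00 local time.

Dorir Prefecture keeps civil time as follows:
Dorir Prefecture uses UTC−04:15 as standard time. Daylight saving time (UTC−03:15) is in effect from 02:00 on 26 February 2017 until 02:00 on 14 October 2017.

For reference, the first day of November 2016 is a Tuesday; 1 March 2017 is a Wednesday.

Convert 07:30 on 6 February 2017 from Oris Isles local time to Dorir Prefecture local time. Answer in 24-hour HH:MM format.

1 November 2016 is a Tuesday, so Fridays fall on 4, 11, 18, 25; the last is November 25.
1 March 2017 is a Wednesday, so the first Sunday is March 5 and the third is March 19.
6 February 2017 falls between 25 November 2016 and 19 March 2017, so daylight saving is in effect and Oris Isles is at UTC−08:30.
07:30 Oris Isles + 8h30m = 16:00 UTC.
At the standard offset (UTC−04:15), 16:00 UTC − 4h15m = 11:45 Dorir Prefecture standard time.
The standard-time date in Dorir Prefecture, 6 February 2017, is outside the daylight-saving period (26 February – 14 October), so Dorir Prefecture is on standard time, UTC−04:15.
16:00 UTC − 4h15m = 11:45 Dorir Prefecture.

11:45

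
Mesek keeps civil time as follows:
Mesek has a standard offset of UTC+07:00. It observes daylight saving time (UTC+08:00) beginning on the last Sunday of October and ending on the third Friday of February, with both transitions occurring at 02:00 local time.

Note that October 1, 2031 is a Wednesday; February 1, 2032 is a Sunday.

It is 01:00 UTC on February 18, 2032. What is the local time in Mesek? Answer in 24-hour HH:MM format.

09:00

1 October 2031 is a Wednesday, so Sundays fall on 5, 12, 19, 26; the last is October 26.
1 February 2032 is a Sunday, so the first Friday is February 6 and the third is February 20.
At the standard offset (UTC+07:00), 01:00 UTC + 7h = 08:00 Mesek standard time.
The standard-time date in Mesek, February 18, 2032, falls between 26 October 2031 and 20 February 2032, so daylight saving is in effect and Mesek is at UTC+08:00.
01:00 UTC + 8h = 09:00 local.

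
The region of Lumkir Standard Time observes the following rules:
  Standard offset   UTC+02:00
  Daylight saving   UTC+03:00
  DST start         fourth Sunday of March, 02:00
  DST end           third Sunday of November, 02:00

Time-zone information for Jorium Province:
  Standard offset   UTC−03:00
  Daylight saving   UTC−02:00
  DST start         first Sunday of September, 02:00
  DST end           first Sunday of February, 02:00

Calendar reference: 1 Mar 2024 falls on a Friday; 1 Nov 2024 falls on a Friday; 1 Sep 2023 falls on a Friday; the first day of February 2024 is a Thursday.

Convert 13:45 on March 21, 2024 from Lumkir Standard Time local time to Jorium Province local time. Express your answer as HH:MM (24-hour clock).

08:45

1 March 2024 is a Friday, so the first Sunday is March 3 and the fourth is March 24.
1 November 2024 is a Friday, so the first Sunday is November 3 and the third is November 17.
Daylight saving runs 24 March – 17 November; March 21, 2024 is outside that window, so Lumkir Standard Time is on standard time at UTC+02:00.
13:45 Lumkir Standard Time − 2h = 11:45 UTC.
1 September 2023 is a Friday, so the first Sunday is September 3.
1 February 2024 is a Thursday, so the first Sunday is February 4.
At the standard offset (UTC−03:00), 11:45 UTC − 3h = 08:45 Jorium Province standard time.
Daylight saving runs 3 September 2023 – 4 February 2024; the standard-time date in Jorium Province, March 21, 2024, is outside that window, so Jorium Province is on standard time at UTC−03:00.
11:45 UTC − 3h = 08:45 Jorium Province.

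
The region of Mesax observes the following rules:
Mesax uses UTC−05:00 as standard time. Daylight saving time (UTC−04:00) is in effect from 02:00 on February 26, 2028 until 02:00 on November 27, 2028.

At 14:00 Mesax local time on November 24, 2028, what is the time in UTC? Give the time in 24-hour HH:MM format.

Daylight saving runs 26 February – 27 November; November 24, 2028 is inside that window, so Mesax is at UTC−04:00.
14:00 local + 4h = 18:00 UTC.

18:00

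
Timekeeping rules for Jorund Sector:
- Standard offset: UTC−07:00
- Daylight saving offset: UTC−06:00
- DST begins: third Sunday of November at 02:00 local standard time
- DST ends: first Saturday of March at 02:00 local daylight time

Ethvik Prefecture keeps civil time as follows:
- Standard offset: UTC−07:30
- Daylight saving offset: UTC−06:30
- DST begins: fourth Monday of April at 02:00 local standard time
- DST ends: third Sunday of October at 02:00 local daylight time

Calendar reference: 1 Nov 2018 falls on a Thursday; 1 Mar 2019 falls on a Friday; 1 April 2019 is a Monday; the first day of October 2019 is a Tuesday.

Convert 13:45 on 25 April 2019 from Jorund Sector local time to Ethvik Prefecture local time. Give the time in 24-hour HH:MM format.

1 November 2018 is a Thursday, so the first Sunday is November 4 and the third is November 18.
1 March 2019 is a Friday, so the first Saturday is March 2.
25 April 2019 does not fall between 18 November 2018 and 2 March 2019, so daylight saving is not in effect and Jorund Sector is at UTC−07:00.
13:45 Jorund Sector + 7h = 20:45 UTC.
1 April 2019 is a Monday, so the first Monday is April 1 and the fourth is April 22.
1 October 2019 is a Tuesday, so the first Sunday is October 6 and the third is October 20.
At the standard offset (UTC−07:30), 20:45 UTC − 7h30m = 13:15 Ethvik Prefecture standard time.
Daylight saving runs 22 April – 20 October; the standard-time date in Ethvik Prefecture, 25 April 2019, is inside that window, so Ethvik Prefecture is at UTC−06:30.
20:45 UTC − 6h30m = 14:15 Ethvik Prefecture.

14:15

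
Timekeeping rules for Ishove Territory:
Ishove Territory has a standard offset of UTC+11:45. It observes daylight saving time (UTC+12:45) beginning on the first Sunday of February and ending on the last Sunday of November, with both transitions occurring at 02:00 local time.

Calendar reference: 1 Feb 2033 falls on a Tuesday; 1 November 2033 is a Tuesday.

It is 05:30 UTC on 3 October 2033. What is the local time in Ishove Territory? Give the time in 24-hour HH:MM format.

18:15

1 February 2033 is a Tuesday, so the first Sunday is February 6.
1 November 2033 is a Tuesday, so Sundays fall on 6, 13, 20, 27; the last is November 27.
At the standard offset (UTC+11:45), 05:30 UTC + 11h45m = 17:15 Ishove Territory standard time.
The standard-time date in Ishove Territory, 3 October 2033, falls between 6 February and 27 November, so daylight saving is in effect and Ishove Territory is at UTC+12:45.
05:30 UTC + 12h45m = 18:15 local.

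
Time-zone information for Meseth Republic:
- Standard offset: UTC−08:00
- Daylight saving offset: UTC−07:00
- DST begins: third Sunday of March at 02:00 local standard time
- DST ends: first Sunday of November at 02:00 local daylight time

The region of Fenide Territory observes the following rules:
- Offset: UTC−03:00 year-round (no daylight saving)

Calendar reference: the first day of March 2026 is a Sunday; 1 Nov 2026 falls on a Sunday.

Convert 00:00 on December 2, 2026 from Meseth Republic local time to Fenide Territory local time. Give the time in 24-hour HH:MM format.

05:00

1 March 2026 is a Sunday, so the first Sunday is March 1 and the third is March 15.
1 November 2026 is a Sunday, so the first Sunday is November 1.
Daylight saving runs 15 March – 1 November; December 2, 2026 is outside that window, so Meseth Republic is on standard time at UTC−08:00.
00:00 Meseth Republic + 8h = 08:00 UTC.
Fenide Territory has no daylight saving, so its offset is UTC−03:00 year-round.
08:00 UTC − 3h = 05:00 Fenide Territory.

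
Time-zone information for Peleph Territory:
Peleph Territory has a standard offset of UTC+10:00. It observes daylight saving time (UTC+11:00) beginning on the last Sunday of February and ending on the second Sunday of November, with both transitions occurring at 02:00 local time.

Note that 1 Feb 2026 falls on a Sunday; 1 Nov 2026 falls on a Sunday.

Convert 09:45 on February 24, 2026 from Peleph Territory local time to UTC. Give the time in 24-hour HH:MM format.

1 February 2026 is a Sunday, so Sundays fall on 1, 8, 15, 22; the last is February 22.
1 November 2026 is a Sunday, so the first Sunday is November 1 and the second is November 8.
February 24, 2026 lies within the daylight-saving period (22 February – 8 November), so Peleph Territory is on daylight time, UTC+11:00.
09:45 local − 11h = 22:45 UTC (rolling into the previous day, 23 February 2026).

22:45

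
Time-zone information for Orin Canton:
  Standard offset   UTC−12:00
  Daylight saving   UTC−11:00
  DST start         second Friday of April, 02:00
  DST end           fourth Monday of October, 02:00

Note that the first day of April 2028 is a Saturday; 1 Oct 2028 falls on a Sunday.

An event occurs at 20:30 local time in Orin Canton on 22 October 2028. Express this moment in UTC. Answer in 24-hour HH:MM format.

07:30

1 April 2028 is a Saturday, so the first Friday is April 7 and the second is April 14.
1 October 2028 is a Sunday, so the first Monday is October 2 and the fourth is October 23.
Daylight saving runs 14 April – 23 October; 22 October 2028 is inside that window, so Orin Canton is at UTC−11:00.
20:30 local + 11h = 07:30 UTC (rolling into the next day, 23 October 2028).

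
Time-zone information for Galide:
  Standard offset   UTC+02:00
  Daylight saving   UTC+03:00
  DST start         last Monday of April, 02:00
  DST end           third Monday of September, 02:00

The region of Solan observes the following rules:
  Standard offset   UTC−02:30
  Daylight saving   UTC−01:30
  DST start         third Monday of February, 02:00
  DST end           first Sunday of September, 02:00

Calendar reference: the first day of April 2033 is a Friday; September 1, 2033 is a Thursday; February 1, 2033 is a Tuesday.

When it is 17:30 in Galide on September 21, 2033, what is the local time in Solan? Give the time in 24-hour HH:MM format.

1 April 2033 is a Friday, so Mondays fall on 4, 11, 18, 25; the last is April 25.
1 September 2033 is a Thursday, so the first Monday is September 5 and the third is September 19.
September 21, 2033 does not fall between 25 April and 19 September, so daylight saving is not in effect and Galide is at UTC+02:00.
17:30 Galide − 2h = 15:30 UTC.
1 February 2033 is a Tuesday, so the first Monday is February 7 and the third is February 21.
1 September 2033 is a Thursday, so the first Sunday is September 4.
At the standard offset (UTC−02:30), 15:30 UTC − 2h30m = 13:00 Solan standard time.
The standard-time date in Solan, September 21, 2033, is outside the daylight-saving period (21 February – 4 September), so Solan is on standard time, UTC−02:30.
15:30 UTC − 2h30m = 13:00 Solan.

13:00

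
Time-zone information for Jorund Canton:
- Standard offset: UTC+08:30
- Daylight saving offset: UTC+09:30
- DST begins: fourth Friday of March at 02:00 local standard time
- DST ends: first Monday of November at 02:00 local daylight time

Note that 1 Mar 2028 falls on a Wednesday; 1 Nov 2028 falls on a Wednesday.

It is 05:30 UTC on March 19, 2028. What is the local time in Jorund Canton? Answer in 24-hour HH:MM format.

1 March 2028 is a Wednesday, so the first Friday is March 3 and the fourth is March 24.
1 November 2028 is a Wednesday, so the first Monday is November 6.
At the standard offset (UTC+08:30), 05:30 UTC + 8h30m = 14:00 Jorund Canton standard time.
The standard-time date in Jorund Canton, March 19, 2028, does not fall between 24 March and 6 November, so daylight saving is not in effect and Jorund Canton is at UTC+08:30.
05:30 UTC + 8h30m = 14:00 local.

14:00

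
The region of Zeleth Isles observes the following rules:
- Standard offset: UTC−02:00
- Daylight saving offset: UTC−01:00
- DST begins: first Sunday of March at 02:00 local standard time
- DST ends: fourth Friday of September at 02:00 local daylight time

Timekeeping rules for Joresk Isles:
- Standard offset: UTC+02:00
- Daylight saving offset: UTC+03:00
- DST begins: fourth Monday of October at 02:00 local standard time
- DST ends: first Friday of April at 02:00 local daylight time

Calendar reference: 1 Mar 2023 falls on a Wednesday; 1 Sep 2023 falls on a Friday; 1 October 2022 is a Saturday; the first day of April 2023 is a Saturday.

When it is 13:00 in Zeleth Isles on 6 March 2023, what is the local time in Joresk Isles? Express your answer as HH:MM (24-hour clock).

1 March 2023 is a Wednesday, so the first Sunday is March 5.
1 September 2023 is a Friday, so the first Friday is September 1 and the fourth is September 22.
6 March 2023 lies within the daylight-saving period (5 March – 22 September), so Zeleth Isles is on daylight time, UTC−01:00.
13:00 Zeleth Isles + 1h = 14:00 UTC.
1 October 2022 is a Saturday, so the first Monday is October 3 and the fourth is October 24.
1 April 2023 is a Saturday, so the first Friday is April 7.
At the standard offset (UTC+02:00), 14:00 UTC + 2h = 16:00 Joresk Isles standard time.
The standard-time date in Joresk Isles, 6 March 2023, falls between 24 October 2022 and 7 April 2023, so daylight saving is in effect and Joresk Isles is at UTC+03:00.
14:00 UTC + 3h = 17:00 Joresk Isles.

17:00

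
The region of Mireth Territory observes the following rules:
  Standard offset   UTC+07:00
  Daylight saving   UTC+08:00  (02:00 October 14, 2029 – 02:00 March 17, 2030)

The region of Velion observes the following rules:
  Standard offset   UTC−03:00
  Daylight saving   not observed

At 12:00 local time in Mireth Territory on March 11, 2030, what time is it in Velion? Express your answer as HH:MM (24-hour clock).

01:00

March 11, 2030 lies within the daylight-saving period (14 October 2029 – 17 March 2030), so Mireth Territory is on daylight time, UTC+08:00.
12:00 Mireth Territory − 8h = 04:00 UTC.
Velion has no daylight saving, so its offset is UTC−03:00 year-round.
04:00 UTC − 3h = 01:00 Velion.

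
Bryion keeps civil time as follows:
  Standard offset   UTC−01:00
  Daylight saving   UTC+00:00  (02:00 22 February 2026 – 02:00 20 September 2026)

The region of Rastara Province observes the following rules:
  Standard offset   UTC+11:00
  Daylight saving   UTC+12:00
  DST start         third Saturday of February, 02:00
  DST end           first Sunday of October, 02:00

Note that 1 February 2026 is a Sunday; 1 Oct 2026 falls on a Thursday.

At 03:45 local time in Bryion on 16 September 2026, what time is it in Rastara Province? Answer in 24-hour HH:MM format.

15:45

16 September 2026 lies within the daylight-saving period (22 February – 20 September), so Bryion is on daylight time, UTC+00:00.
03:45 Bryion − 0h = 03:45 UTC.
1 February 2026 is a Sunday, so the first Saturday is February 7 and the third is February 21.
1 October 2026 is a Thursday, so the first Sunday is October 4.
At the standard offset (UTC+11:00), 03:45 UTC + 11h = 14:45 Rastara Province standard time.
The standard-time date in Rastara Province, 16 September 2026, lies within the daylight-saving period (21 February – 4 October), so Rastara Province is on daylight time, UTC+12:00.
03:45 UTC + 12h = 15:45 Rastara Province.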